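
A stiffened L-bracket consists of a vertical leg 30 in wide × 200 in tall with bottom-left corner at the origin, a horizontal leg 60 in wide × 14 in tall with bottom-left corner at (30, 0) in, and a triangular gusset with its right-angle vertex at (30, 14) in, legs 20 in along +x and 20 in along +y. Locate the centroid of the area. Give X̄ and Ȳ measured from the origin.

X̄ = 20.98 in, Ȳ = 86.65 in

vertical leg: A = 30 × 200 = 6000.00, centroid at (15.00, 100.00).
horizontal leg: A = 60 × 14 = 840.00, centroid at (60.00, 7.00).
gusset: A = ½·20·20 = 200.00, centroid at (36.67, 20.67).
ΣA = 7040.00 in², ΣAX̄ = 147733.33 in³, ΣAȲ = 610013.33 in³.
X̄ = 147733.33/7040.00 = 20.98 in; Ȳ = 610013.33/7040.00 = 86.65 in.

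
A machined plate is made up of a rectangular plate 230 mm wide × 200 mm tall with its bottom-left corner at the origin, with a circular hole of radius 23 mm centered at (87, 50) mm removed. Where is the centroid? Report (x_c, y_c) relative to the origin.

Part | A | x̄ᵢ | ȳᵢ | A·x̄ᵢ | A·ȳᵢ
plate | 46000.00 | 115.00 | 100.00 | 5290000.00 | 4600000.00
hole | -1661.90 | 87.00 | 50.00 | -144585.52 | -83095.13
Σ | 44338.10 |  |  | 5145414.48 | 4516904.87
x_c = 5145414.48 / 44338.10 = 116.05 mm
y_c = 4516904.87 / 44338.10 = 101.87 mm

x_c = 116.05 mm, y_c = 101.87 mm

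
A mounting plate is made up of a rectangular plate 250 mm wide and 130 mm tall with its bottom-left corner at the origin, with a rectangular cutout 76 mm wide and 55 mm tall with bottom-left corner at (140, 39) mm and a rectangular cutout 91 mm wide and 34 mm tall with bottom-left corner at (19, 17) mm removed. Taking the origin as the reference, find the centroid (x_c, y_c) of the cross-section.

Part | A | x̄ᵢ | ȳᵢ | A·x̄ᵢ | A·ȳᵢ
plate | 32500.00 | 125.00 | 65.00 | 4062500.00 | 2112500.00
hole 1 | -4180.00 | 178.00 | 66.50 | -744040.00 | -277970.00
hole 2 | -3094.00 | 64.50 | 34.00 | -199563.00 | -105196.00
Σ | 25226.00 |  |  | 3118897.00 | 1729334.00
x_c = 3118897.00 / 25226.00 = 123.64 mm
y_c = 1729334.00 / 25226.00 = 68.55 mm

x_c = 123.64 mm, y_c = 68.55 mm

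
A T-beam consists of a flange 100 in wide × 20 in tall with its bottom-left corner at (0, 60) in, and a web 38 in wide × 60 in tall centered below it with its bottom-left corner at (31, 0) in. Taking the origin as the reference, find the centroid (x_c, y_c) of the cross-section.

x_c = 50.00 in, y_c = 48.69 in

web: A = 38 × 60 = 2280.00, centroid at (50.00, 30.00).
flange: A = 100 × 20 = 2000.00, centroid at (50.00, 70.00).
ΣA = 4280.00 in², ΣAx_c = 214000.00 in³, ΣAy_c = 208400.00 in³.
x_c = 214000.00/4280.00 = 50.00 in; y_c = 208400.00/4280.00 = 48.69 in.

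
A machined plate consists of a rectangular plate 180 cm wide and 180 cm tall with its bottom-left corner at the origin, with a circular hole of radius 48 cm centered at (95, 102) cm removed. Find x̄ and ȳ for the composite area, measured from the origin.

x̄ = 88.56 cm, ȳ = 86.55 cm

Part | A | x̄ᵢ | ȳᵢ | A·x̄ᵢ | A·ȳᵢ
plate | 32400.00 | 90.00 | 90.00 | 2916000.00 | 2916000.00
hole | -7238.23 | 95.00 | 102.00 | -687631.80 | -738299.41
Σ | 25161.77 |  |  | 2228368.20 | 2177700.59
x̄ = 2228368.20 / 25161.77 = 88.56 cm
ȳ = 2177700.59 / 25161.77 = 86.55 cm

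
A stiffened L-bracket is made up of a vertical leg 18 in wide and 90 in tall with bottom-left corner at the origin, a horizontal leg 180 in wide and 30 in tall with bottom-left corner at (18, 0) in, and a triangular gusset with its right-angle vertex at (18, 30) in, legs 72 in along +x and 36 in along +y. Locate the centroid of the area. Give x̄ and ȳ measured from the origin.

Part | A | x̄ᵢ | ȳᵢ | A·x̄ᵢ | A·ȳᵢ
vertical leg | 1620.00 | 9.00 | 45.00 | 14580.00 | 72900.00
horizontal leg | 5400.00 | 108.00 | 15.00 | 583200.00 | 81000.00
gusset | 1296.00 | 42.00 | 42.00 | 54432.00 | 54432.00
Σ | 8316.00 |  |  | 652212.00 | 208332.00
x̄ = 652212.00 / 8316.00 = 78.43 in
ȳ = 208332.00 / 8316.00 = 25.05 in

x̄ = 78.43 in, ȳ = 25.05 in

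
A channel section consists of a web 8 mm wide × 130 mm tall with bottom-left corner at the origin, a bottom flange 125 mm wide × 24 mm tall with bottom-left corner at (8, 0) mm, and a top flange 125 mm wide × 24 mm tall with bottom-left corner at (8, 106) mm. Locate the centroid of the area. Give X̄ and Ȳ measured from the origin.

X̄ = 60.68 mm, Ȳ = 65.00 mm

Part | A | x̄ᵢ | ȳᵢ | A·x̄ᵢ | A·ȳᵢ
web | 1040.00 | 4.00 | 65.00 | 4160.00 | 67600.00
bottom flange | 3000.00 | 70.50 | 12.00 | 211500.00 | 36000.00
top flange | 3000.00 | 70.50 | 118.00 | 211500.00 | 354000.00
Σ | 7040.00 |  |  | 427160.00 | 457600.00
X̄ = 427160.00 / 7040.00 = 60.68 mm
Ȳ = 457600.00 / 7040.00 = 65.00 mm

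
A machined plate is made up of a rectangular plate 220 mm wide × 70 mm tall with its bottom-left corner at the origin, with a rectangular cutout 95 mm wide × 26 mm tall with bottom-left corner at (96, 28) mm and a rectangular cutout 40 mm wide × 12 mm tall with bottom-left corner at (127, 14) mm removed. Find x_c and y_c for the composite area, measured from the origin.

x_c = 101.93 mm, y_c = 34.39 mm

plate: A = 220 × 70 = 15400.00, centroid at (110.00, 35.00).
hole 1: A = −(95 × 26) = -2470.00, centroid at (143.50, 41.00).
hole 2: A = −(40 × 12) = -480.00, centroid at (147.00, 20.00).
ΣA = 12450.00 mm², ΣAx_c = 1268995.00 mm³, ΣAy_c = 428130.00 mm³.
x_c = 1268995.00/12450.00 = 101.93 mm; y_c = 428130.00/12450.00 = 34.39 mm.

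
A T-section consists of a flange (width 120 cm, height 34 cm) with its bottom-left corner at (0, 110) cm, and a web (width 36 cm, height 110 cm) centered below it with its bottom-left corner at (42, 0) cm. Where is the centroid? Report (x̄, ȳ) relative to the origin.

x̄ = 60.00 cm, ȳ = 91.54 cm

Part | A | x̄ᵢ | ȳᵢ | A·x̄ᵢ | A·ȳᵢ
web | 3960.00 | 60.00 | 55.00 | 237600.00 | 217800.00
flange | 4080.00 | 60.00 | 127.00 | 244800.00 | 518160.00
Σ | 8040.00 |  |  | 482400.00 | 735960.00
x̄ = 482400.00 / 8040.00 = 60.00 cm
ȳ = 735960.00 / 8040.00 = 91.54 cm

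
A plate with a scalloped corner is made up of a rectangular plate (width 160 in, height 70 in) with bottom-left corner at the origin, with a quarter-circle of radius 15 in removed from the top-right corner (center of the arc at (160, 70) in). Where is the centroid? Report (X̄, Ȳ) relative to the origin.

X̄ = 78.82 in, Ȳ = 34.54 in

plate: A = 160 × 70 = 11200.00, centroid at (80.00, 35.00).
removed quarter-circle: A = −¼π·15² = -176.71, centroid at (153.63, 63.63).
ΣA = 11023.29 in², ΣAX̄ = 868850.67 in³, ΣAȲ = 380754.98 in³.
X̄ = 868850.67/11023.29 = 78.82 in; Ȳ = 380754.98/11023.29 = 34.54 in.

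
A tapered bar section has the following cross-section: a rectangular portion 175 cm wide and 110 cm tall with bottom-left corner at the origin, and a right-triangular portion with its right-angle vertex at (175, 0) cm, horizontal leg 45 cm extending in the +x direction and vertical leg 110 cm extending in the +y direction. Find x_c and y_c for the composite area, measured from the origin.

x_c = 99.18 cm, y_c = 52.91 cm

Part | A | x̄ᵢ | ȳᵢ | A·x̄ᵢ | A·ȳᵢ
rectangular portion | 19250.00 | 87.50 | 55.00 | 1684375.00 | 1058750.00
triangular portion | 2475.00 | 190.00 | 36.67 | 470250.00 | 90750.00
Σ | 21725.00 |  |  | 2154625.00 | 1149500.00
x_c = 2154625.00 / 21725.00 = 99.18 cm
y_c = 1149500.00 / 21725.00 = 52.91 cm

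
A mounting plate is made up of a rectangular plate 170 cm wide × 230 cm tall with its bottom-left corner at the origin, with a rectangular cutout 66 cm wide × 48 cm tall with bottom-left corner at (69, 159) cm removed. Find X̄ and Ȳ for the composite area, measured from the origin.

plate: A = 170 × 230 = 39100.00, centroid at (85.00, 115.00).
hole: A = −(66 × 48) = -3168.00, centroid at (102.00, 183.00).
ΣA = 35932.00 cm²
ΣAX̄ = (39100.00)(85.00) + (-3168.00)(102.00) = 3000364.00 cm³
ΣAȲ = (39100.00)(115.00) + (-3168.00)(183.00) = 3916756.00 cm³
X̄ = 3000364.00 / 35932.00 = 83.50 cm
Ȳ = 3916756.00 / 35932.00 = 109.00 cm

X̄ = 83.50 cm, Ȳ = 109.00 cm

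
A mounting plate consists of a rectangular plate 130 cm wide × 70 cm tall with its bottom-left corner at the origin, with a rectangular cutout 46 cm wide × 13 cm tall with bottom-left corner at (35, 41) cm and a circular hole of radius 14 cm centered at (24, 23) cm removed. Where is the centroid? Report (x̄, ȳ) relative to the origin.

x̄ = 68.73 cm, ȳ = 34.99 cm

plate: A = 130 × 70 = 9100.00, centroid at (65.00, 35.00).
hole 1: A = −(46 × 13) = -598.00, centroid at (58.00, 47.50).
hole 2: A = −π·14² = -615.75, centroid at (24.00, 23.00).
ΣA = 7886.25 cm², ΣAx̄ = 542037.95 cm³, ΣAȳ = 275932.70 cm³.
x̄ = 542037.95/7886.25 = 68.73 cm; ȳ = 275932.70/7886.25 = 34.99 cm.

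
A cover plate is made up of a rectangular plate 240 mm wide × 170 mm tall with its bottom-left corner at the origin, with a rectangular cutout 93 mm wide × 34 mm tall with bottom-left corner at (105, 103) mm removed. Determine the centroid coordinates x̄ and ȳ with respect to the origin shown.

x̄ = 117.35 mm, ȳ = 82.06 mm

Part | A | x̄ᵢ | ȳᵢ | A·x̄ᵢ | A·ȳᵢ
plate | 40800.00 | 120.00 | 85.00 | 4896000.00 | 3468000.00
hole | -3162.00 | 151.50 | 120.00 | -479043.00 | -379440.00
Σ | 37638.00 |  |  | 4416957.00 | 3088560.00
x̄ = 4416957.00 / 37638.00 = 117.35 mm
ȳ = 3088560.00 / 37638.00 = 82.06 mm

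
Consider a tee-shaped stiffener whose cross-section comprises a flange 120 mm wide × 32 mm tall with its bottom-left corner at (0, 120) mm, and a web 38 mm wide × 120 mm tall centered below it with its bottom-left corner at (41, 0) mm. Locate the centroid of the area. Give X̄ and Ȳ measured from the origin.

web: A = 38 × 120 = 4560.00, centroid at (60.00, 60.00).
flange: A = 120 × 32 = 3840.00, centroid at (60.00, 136.00).
ΣA = 8400.00 mm², ΣAX̄ = 504000.00 mm³, ΣAȲ = 795840.00 mm³.
X̄ = 504000.00/8400.00 = 60.00 mm; Ȳ = 795840.00/8400.00 = 94.74 mm.

X̄ = 60.00 mm, Ȳ = 94.74 mm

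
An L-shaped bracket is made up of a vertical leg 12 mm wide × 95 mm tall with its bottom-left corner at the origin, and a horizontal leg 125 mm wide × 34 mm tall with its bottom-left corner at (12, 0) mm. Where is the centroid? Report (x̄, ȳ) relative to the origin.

vertical leg: A = 12 × 95 = 1140.00, centroid at (6.00, 47.50).
horizontal leg: A = 125 × 34 = 4250.00, centroid at (74.50, 17.00).
ΣA = 5390.00 mm², ΣAx̄ = 323465.00 mm³, ΣAȳ = 126400.00 mm³.
x̄ = 323465.00/5390.00 = 60.01 mm; ȳ = 126400.00/5390.00 = 23.45 mm.

x̄ = 60.01 mm, ȳ = 23.45 mm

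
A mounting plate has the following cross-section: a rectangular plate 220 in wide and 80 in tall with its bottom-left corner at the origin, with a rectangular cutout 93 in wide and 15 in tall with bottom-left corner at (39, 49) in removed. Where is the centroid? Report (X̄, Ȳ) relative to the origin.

plate: A = 220 × 80 = 17600.00, centroid at (110.00, 40.00).
hole: A = −(93 × 15) = -1395.00, centroid at (85.50, 56.50).
ΣA = 16205.00 in², ΣAX̄ = 1816727.50 in³, ΣAȲ = 625182.50 in³.
X̄ = 1816727.50/16205.00 = 112.11 in; Ȳ = 625182.50/16205.00 = 38.58 in.

X̄ = 112.11 in, Ȳ = 38.58 in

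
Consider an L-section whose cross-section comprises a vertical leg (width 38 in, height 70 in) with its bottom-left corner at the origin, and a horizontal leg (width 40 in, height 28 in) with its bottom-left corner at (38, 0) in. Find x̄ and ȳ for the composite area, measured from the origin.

Part | A | x̄ᵢ | ȳᵢ | A·x̄ᵢ | A·ȳᵢ
vertical leg | 2660.00 | 19.00 | 35.00 | 50540.00 | 93100.00
horizontal leg | 1120.00 | 58.00 | 14.00 | 64960.00 | 15680.00
Σ | 3780.00 |  |  | 115500.00 | 108780.00
x̄ = 115500.00 / 3780.00 = 30.56 in
ȳ = 108780.00 / 3780.00 = 28.78 in

x̄ = 30.56 in, ȳ = 28.78 in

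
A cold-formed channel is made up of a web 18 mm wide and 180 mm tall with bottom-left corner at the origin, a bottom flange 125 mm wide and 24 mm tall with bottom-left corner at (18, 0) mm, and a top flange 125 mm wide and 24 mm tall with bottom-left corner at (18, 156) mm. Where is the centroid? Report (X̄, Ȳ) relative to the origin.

web: A = 18 × 180 = 3240.00, centroid at (9.00, 90.00).
bottom flange: A = 125 × 24 = 3000.00, centroid at (80.50, 12.00).
top flange: A = 125 × 24 = 3000.00, centroid at (80.50, 168.00).
ΣA = 9240.00 mm², ΣAX̄ = 512160.00 mm³, ΣAȲ = 831600.00 mm³.
X̄ = 512160.00/9240.00 = 55.43 mm; Ȳ = 831600.00/9240.00 = 90.00 mm.

X̄ = 55.43 mm, Ȳ = 90.00 mm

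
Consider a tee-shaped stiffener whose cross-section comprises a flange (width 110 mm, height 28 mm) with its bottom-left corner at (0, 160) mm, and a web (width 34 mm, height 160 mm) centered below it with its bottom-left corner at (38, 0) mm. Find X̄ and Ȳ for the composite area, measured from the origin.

web: A = 34 × 160 = 5440.00, centroid at (55.00, 80.00).
flange: A = 110 × 28 = 3080.00, centroid at (55.00, 174.00).
ΣA = 8520.00 mm², ΣAX̄ = 468600.00 mm³, ΣAȲ = 971120.00 mm³.
X̄ = 468600.00/8520.00 = 55.00 mm; Ȳ = 971120.00/8520.00 = 113.98 mm.

X̄ = 55.00 mm, Ȳ = 113.98 mm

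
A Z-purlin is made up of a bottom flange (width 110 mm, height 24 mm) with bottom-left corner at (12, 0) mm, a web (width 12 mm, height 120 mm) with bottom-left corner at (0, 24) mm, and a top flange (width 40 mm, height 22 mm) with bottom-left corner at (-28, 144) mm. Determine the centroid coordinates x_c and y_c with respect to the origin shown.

bottom flange: A = 110 × 24 = 2640.00, centroid at (67.00, 12.00).
web: A = 12 × 120 = 1440.00, centroid at (6.00, 84.00).
top flange: A = 40 × 22 = 880.00, centroid at (-8.00, 155.00).
ΣA = 4960.00 mm², ΣAx_c = 178480.00 mm³, ΣAy_c = 289040.00 mm³.
x_c = 178480.00/4960.00 = 35.98 mm; y_c = 289040.00/4960.00 = 58.27 mm.

x_c = 35.98 mm, y_c = 58.27 mm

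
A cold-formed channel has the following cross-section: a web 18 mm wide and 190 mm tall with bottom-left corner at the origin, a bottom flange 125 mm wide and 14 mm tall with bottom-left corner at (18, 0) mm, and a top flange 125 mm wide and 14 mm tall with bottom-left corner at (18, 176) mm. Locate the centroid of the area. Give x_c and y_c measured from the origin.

x_c = 45.16 mm, y_c = 95.00 mm

web: A = 18 × 190 = 3420.00, centroid at (9.00, 95.00).
bottom flange: A = 125 × 14 = 1750.00, centroid at (80.50, 7.00).
top flange: A = 125 × 14 = 1750.00, centroid at (80.50, 183.00).
ΣA = 6920.00 mm²
ΣAx_c = (3420.00)(9.00) + (1750.00)(80.50) + (1750.00)(80.50) = 312530.00 mm³
ΣAy_c = (3420.00)(95.00) + (1750.00)(7.00) + (1750.00)(183.00) = 657400.00 mm³
x_c = 312530.00 / 6920.00 = 45.16 mm
y_c = 657400.00 / 6920.00 = 95.00 mm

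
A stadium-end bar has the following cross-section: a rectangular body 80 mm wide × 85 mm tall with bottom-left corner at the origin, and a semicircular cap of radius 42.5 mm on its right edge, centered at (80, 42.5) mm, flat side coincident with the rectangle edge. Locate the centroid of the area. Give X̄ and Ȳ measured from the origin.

Part | A | x̄ᵢ | ȳᵢ | A·x̄ᵢ | A·ȳᵢ
rectangular body | 6800.00 | 40.00 | 42.50 | 272000.00 | 289000.00
semicircular end | 2837.25 | 98.04 | 42.50 | 278157.15 | 120583.16
Σ | 9637.25 |  |  | 550157.15 | 409583.16
X̄ = 550157.15 / 9637.25 = 57.09 mm
Ȳ = 409583.16 / 9637.25 = 42.50 mm

X̄ = 57.09 mm, Ȳ = 42.50 mm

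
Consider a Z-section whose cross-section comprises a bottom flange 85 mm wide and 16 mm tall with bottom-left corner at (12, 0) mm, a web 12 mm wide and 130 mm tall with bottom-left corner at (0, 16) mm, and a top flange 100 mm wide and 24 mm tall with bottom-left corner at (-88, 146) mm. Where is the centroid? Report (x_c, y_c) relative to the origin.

x_c = -1.45 mm, y_c = 97.08 mm

Part | A | x̄ᵢ | ȳᵢ | A·x̄ᵢ | A·ȳᵢ
bottom flange | 1360.00 | 54.50 | 8.00 | 74120.00 | 10880.00
web | 1560.00 | 6.00 | 81.00 | 9360.00 | 126360.00
top flange | 2400.00 | -38.00 | 158.00 | -91200.00 | 379200.00
Σ | 5320.00 |  |  | -7720.00 | 516440.00
x_c = -7720.00 / 5320.00 = -1.45 mm
y_c = 516440.00 / 5320.00 = 97.08 mm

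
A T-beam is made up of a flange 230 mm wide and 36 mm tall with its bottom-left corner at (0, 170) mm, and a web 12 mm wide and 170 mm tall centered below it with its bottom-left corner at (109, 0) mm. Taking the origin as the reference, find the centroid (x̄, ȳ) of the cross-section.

web: A = 12 × 170 = 2040.00, centroid at (115.00, 85.00).
flange: A = 230 × 36 = 8280.00, centroid at (115.00, 188.00).
ΣA = 10320.00 mm²
ΣAx̄ = (2040.00)(115.00) + (8280.00)(115.00) = 1186800.00 mm³
ΣAȳ = (2040.00)(85.00) + (8280.00)(188.00) = 1730040.00 mm³
x̄ = 1186800.00 / 10320.00 = 115.00 mm
ȳ = 1730040.00 / 10320.00 = 167.64 mm

x̄ = 115.00 mm, ȳ = 167.64 mm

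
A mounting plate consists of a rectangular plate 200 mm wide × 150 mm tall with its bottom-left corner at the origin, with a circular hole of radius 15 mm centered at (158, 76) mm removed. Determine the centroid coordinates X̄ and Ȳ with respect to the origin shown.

Part | A | x̄ᵢ | ȳᵢ | A·x̄ᵢ | A·ȳᵢ
plate | 30000.00 | 100.00 | 75.00 | 3000000.00 | 2250000.00
hole | -706.86 | 158.00 | 76.00 | -111683.62 | -53721.23
Σ | 29293.14 |  |  | 2888316.38 | 2196278.77
X̄ = 2888316.38 / 29293.14 = 98.60 mm
Ȳ = 2196278.77 / 29293.14 = 74.98 mm

X̄ = 98.60 mm, Ȳ = 74.98 mm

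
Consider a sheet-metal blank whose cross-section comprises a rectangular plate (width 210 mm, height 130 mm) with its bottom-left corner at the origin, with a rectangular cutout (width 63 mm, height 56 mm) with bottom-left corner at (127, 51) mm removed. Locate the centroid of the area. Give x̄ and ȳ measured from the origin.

plate: A = 210 × 130 = 27300.00, centroid at (105.00, 65.00).
hole: A = −(63 × 56) = -3528.00, centroid at (158.50, 79.00).
ΣA = 23772.00 mm², ΣAx̄ = 2307312.00 mm³, ΣAȳ = 1495788.00 mm³.
x̄ = 2307312.00/23772.00 = 97.06 mm; ȳ = 1495788.00/23772.00 = 62.92 mm.

x̄ = 97.06 mm, ȳ = 62.92 mm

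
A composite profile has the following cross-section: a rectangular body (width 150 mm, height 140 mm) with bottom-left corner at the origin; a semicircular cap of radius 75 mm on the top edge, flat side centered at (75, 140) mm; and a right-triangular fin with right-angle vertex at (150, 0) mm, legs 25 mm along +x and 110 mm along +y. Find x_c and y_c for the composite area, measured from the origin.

rectangular body: A = 150 × 140 = 21000.00, centroid at (75.00, 70.00).
semicircular top: A = ½π·75² = 8835.73, centroid at (75.00, 171.83).
triangular fin: A = ½·25·110 = 1375.00, centroid at (158.33, 36.67).
ΣA = 31210.73 mm², ΣAx_c = 2455388.03 mm³, ΣAy_c = 3038668.77 mm³.
x_c = 2455388.03/31210.73 = 78.67 mm; y_c = 3038668.77/31210.73 = 97.36 mm.

x_c = 78.67 mm, y_c = 97.36 mm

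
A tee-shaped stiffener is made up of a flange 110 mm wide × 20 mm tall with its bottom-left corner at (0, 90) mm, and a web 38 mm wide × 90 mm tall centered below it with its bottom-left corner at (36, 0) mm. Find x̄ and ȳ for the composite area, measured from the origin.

x̄ = 55.00 mm, ȳ = 66.53 mm

Part | A | x̄ᵢ | ȳᵢ | A·x̄ᵢ | A·ȳᵢ
web | 3420.00 | 55.00 | 45.00 | 188100.00 | 153900.00
flange | 2200.00 | 55.00 | 100.00 | 121000.00 | 220000.00
Σ | 5620.00 |  |  | 309100.00 | 373900.00
x̄ = 309100.00 / 5620.00 = 55.00 mm
ȳ = 373900.00 / 5620.00 = 66.53 mm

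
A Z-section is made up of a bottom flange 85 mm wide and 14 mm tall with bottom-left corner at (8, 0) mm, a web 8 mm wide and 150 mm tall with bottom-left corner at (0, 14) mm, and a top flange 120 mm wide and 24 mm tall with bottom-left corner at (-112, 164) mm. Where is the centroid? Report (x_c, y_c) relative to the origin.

Part | A | x̄ᵢ | ȳᵢ | A·x̄ᵢ | A·ȳᵢ
bottom flange | 1190.00 | 50.50 | 7.00 | 60095.00 | 8330.00
web | 1200.00 | 4.00 | 89.00 | 4800.00 | 106800.00
top flange | 2880.00 | -52.00 | 176.00 | -149760.00 | 506880.00
Σ | 5270.00 |  |  | -84865.00 | 622010.00
x_c = -84865.00 / 5270.00 = -16.10 mm
y_c = 622010.00 / 5270.00 = 118.03 mm

x_c = -16.10 mm, y_c = 118.03 mm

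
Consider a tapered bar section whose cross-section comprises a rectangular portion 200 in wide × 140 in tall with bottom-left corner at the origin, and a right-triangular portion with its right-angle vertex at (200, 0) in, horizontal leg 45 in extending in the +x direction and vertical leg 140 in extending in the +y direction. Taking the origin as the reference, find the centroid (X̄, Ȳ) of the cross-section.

rectangular portion: A = 200 × 140 = 28000.00, centroid at (100.00, 70.00).
triangular portion: A = ½·45·140 = 3150.00, centroid at (215.00, 46.67).
ΣA = 31150.00 in²
ΣAX̄ = (28000.00)(100.00) + (3150.00)(215.00) = 3477250.00 in³
ΣAȲ = (28000.00)(70.00) + (3150.00)(46.67) = 2107000.00 in³
X̄ = 3477250.00 / 31150.00 = 111.63 in
Ȳ = 2107000.00 / 31150.00 = 67.64 in

X̄ = 111.63 in, Ȳ = 67.64 in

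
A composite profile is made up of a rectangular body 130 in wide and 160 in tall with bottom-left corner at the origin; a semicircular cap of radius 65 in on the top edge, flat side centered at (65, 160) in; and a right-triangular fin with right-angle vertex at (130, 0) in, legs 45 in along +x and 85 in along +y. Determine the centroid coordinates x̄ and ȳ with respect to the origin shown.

x̄ = 70.21 in, ȳ = 100.96 in

Part | A | x̄ᵢ | ȳᵢ | A·x̄ᵢ | A·ȳᵢ
rectangular body | 20800.00 | 65.00 | 80.00 | 1352000.00 | 1664000.00
semicircular top | 6636.61 | 65.00 | 187.59 | 431379.94 | 1244941.65
triangular fin | 1912.50 | 145.00 | 28.33 | 277312.50 | 54187.50
Σ | 29349.11 |  |  | 2060692.44 | 2963129.15
x̄ = 2060692.44 / 29349.11 = 70.21 in
ȳ = 2963129.15 / 29349.11 = 100.96 in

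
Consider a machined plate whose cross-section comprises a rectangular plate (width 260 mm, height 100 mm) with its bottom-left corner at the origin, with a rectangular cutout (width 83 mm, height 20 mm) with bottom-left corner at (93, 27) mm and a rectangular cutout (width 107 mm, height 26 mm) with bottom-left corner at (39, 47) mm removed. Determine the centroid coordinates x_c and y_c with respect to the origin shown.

x_c = 134.49 mm, y_c = 49.71 mm

Part | A | x̄ᵢ | ȳᵢ | A·x̄ᵢ | A·ȳᵢ
plate | 26000.00 | 130.00 | 50.00 | 3380000.00 | 1300000.00
hole 1 | -1660.00 | 134.50 | 37.00 | -223270.00 | -61420.00
hole 2 | -2782.00 | 92.50 | 60.00 | -257335.00 | -166920.00
Σ | 21558.00 |  |  | 2899395.00 | 1071660.00
x_c = 2899395.00 / 21558.00 = 134.49 mm
y_c = 1071660.00 / 21558.00 = 49.71 mm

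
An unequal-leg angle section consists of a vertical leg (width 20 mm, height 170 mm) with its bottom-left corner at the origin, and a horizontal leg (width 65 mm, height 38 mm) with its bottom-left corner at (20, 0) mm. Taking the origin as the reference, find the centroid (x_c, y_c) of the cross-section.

vertical leg: A = 20 × 170 = 3400.00, centroid at (10.00, 85.00).
horizontal leg: A = 65 × 38 = 2470.00, centroid at (52.50, 19.00).
ΣA = 5870.00 mm², ΣAx_c = 163675.00 mm³, ΣAy_c = 335930.00 mm³.
x_c = 163675.00/5870.00 = 27.88 mm; y_c = 335930.00/5870.00 = 57.23 mm.

x_c = 27.88 mm, y_c = 57.23 mm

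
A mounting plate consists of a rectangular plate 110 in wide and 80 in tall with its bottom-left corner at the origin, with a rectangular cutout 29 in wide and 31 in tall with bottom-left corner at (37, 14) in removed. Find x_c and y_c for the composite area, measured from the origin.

plate: A = 110 × 80 = 8800.00, centroid at (55.00, 40.00).
hole: A = −(29 × 31) = -899.00, centroid at (51.50, 29.50).
ΣA = 7901.00 in², ΣAx_c = 437701.50 in³, ΣAy_c = 325479.50 in³.
x_c = 437701.50/7901.00 = 55.40 in; y_c = 325479.50/7901.00 = 41.19 in.

x_c = 55.40 in, y_c = 41.19 in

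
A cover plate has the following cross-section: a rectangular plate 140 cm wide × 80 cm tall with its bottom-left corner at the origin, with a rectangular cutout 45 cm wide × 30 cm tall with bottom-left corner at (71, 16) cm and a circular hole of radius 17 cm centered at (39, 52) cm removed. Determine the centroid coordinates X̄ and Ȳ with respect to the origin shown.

X̄ = 69.60 cm, Ȳ = 40.14 cm

plate: A = 140 × 80 = 11200.00, centroid at (70.00, 40.00).
hole 1: A = −(45 × 30) = -1350.00, centroid at (93.50, 31.00).
hole 2: A = −π·17² = -907.92, centroid at (39.00, 52.00).
ΣA = 8942.08 cm², ΣAX̄ = 622366.11 cm³, ΣAȲ = 358938.15 cm³.
X̄ = 622366.11/8942.08 = 69.60 cm; Ȳ = 358938.15/8942.08 = 40.14 cm.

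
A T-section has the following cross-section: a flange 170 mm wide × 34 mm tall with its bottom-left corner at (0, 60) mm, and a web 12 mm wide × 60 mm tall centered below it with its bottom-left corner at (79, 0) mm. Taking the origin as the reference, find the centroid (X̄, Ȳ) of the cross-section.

X̄ = 85.00 mm, Ȳ = 71.79 mm

web: A = 12 × 60 = 720.00, centroid at (85.00, 30.00).
flange: A = 170 × 34 = 5780.00, centroid at (85.00, 77.00).
ΣA = 6500.00 mm²
ΣAX̄ = (720.00)(85.00) + (5780.00)(85.00) = 552500.00 mm³
ΣAȲ = (720.00)(30.00) + (5780.00)(77.00) = 466660.00 mm³
X̄ = 552500.00 / 6500.00 = 85.00 mm
Ȳ = 466660.00 / 6500.00 = 71.79 mm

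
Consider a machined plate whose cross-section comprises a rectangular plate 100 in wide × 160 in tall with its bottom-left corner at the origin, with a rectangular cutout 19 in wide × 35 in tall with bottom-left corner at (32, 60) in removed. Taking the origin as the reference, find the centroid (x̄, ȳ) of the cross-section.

plate: A = 100 × 160 = 16000.00, centroid at (50.00, 80.00).
hole: A = −(19 × 35) = -665.00, centroid at (41.50, 77.50).
ΣA = 15335.00 in², ΣAx̄ = 772402.50 in³, ΣAȳ = 1228462.50 in³.
x̄ = 772402.50/15335.00 = 50.37 in; ȳ = 1228462.50/15335.00 = 80.11 in.

x̄ = 50.37 in, ȳ = 80.11 in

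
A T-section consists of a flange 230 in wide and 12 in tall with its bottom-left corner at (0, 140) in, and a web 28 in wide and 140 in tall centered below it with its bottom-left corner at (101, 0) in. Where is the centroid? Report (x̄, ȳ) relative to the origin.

web: A = 28 × 140 = 3920.00, centroid at (115.00, 70.00).
flange: A = 230 × 12 = 2760.00, centroid at (115.00, 146.00).
ΣA = 6680.00 in², ΣAx̄ = 768200.00 in³, ΣAȳ = 677360.00 in³.
x̄ = 768200.00/6680.00 = 115.00 in; ȳ = 677360.00/6680.00 = 101.40 in.

x̄ = 115.00 in, ȳ = 101.40 in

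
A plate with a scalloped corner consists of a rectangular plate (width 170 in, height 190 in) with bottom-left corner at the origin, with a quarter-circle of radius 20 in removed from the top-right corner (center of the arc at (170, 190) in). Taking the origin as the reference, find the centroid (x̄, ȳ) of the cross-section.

plate: A = 170 × 190 = 32300.00, centroid at (85.00, 95.00).
removed quarter-circle: A = −¼π·20² = -314.16, centroid at (161.51, 181.51).
ΣA = 31985.84 in²
ΣAx̄ = (32300.00)(85.00) + (-314.16)(161.51) = 2694759.59 in³
ΣAȳ = (32300.00)(95.00) + (-314.16)(181.51) = 3011476.41 in³
x̄ = 2694759.59 / 31985.84 = 84.25 in
ȳ = 3011476.41 / 31985.84 = 94.15 in

x̄ = 84.25 in, ȳ = 94.15 in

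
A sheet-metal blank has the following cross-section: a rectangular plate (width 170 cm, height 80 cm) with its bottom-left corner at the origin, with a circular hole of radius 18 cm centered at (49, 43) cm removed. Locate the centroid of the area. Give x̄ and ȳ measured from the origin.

x̄ = 87.91 cm, ȳ = 39.76 cm

plate: A = 170 × 80 = 13600.00, centroid at (85.00, 40.00).
hole: A = −π·18² = -1017.88, centroid at (49.00, 43.00).
ΣA = 12582.12 cm², ΣAx̄ = 1106124.08 cm³, ΣAȳ = 500231.33 cm³.
x̄ = 1106124.08/12582.12 = 87.91 cm; ȳ = 500231.33/12582.12 = 39.76 cm.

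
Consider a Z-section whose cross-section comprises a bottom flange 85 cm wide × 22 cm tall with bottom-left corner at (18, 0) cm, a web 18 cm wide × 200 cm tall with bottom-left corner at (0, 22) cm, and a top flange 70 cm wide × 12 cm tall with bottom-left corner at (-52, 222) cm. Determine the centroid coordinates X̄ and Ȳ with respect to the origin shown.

bottom flange: A = 85 × 22 = 1870.00, centroid at (60.50, 11.00).
web: A = 18 × 200 = 3600.00, centroid at (9.00, 122.00).
top flange: A = 70 × 12 = 840.00, centroid at (-17.00, 228.00).
ΣA = 6310.00 cm²
ΣAX̄ = (1870.00)(60.50) + (3600.00)(9.00) + (840.00)(-17.00) = 131255.00 cm³
ΣAȲ = (1870.00)(11.00) + (3600.00)(122.00) + (840.00)(228.00) = 651290.00 cm³
X̄ = 131255.00 / 6310.00 = 20.80 cm
Ȳ = 651290.00 / 6310.00 = 103.22 cm

X̄ = 20.80 cm, Ȳ = 103.22 cm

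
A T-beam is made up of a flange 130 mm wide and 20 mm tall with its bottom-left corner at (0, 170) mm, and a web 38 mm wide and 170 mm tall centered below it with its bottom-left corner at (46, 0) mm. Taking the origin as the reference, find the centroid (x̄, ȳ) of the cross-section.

web: A = 38 × 170 = 6460.00, centroid at (65.00, 85.00).
flange: A = 130 × 20 = 2600.00, centroid at (65.00, 180.00).
ΣA = 9060.00 mm², ΣAx̄ = 588900.00 mm³, ΣAȳ = 1017100.00 mm³.
x̄ = 588900.00/9060.00 = 65.00 mm; ȳ = 1017100.00/9060.00 = 112.26 mm.

x̄ = 65.00 mm, ȳ = 112.26 mm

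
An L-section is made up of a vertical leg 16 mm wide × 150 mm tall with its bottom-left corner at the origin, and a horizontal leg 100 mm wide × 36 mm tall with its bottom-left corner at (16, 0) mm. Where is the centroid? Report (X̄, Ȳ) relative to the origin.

vertical leg: A = 16 × 150 = 2400.00, centroid at (8.00, 75.00).
horizontal leg: A = 100 × 36 = 3600.00, centroid at (66.00, 18.00).
ΣA = 6000.00 mm², ΣAX̄ = 256800.00 mm³, ΣAȲ = 244800.00 mm³.
X̄ = 256800.00/6000.00 = 42.80 mm; Ȳ = 244800.00/6000.00 = 40.80 mm.

X̄ = 42.80 mm, Ȳ = 40.80 mm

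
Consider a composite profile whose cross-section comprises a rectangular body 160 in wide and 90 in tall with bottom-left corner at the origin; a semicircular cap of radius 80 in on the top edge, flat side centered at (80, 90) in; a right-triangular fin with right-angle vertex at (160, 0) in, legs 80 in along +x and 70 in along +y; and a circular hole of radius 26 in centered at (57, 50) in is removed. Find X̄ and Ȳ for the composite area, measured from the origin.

Part | A | x̄ᵢ | ȳᵢ | A·x̄ᵢ | A·ȳᵢ
rectangular body | 14400.00 | 80.00 | 45.00 | 1152000.00 | 648000.00
semicircular top | 10053.10 | 80.00 | 123.95 | 804247.72 | 1246112.02
triangular fin | 2800.00 | 186.67 | 23.33 | 522666.67 | 65333.33
hole | -2123.72 | 57.00 | 50.00 | -121051.85 | -106185.83
Σ | 25129.38 |  |  | 2357862.54 | 1853259.52
X̄ = 2357862.54 / 25129.38 = 93.83 in
Ȳ = 1853259.52 / 25129.38 = 73.75 in

X̄ = 93.83 in, Ȳ = 73.75 in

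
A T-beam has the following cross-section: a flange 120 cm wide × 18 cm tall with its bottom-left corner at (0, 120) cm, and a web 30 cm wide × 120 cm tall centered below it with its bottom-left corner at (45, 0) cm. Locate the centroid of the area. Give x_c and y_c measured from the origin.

Part | A | x̄ᵢ | ȳᵢ | A·x̄ᵢ | A·ȳᵢ
web | 3600.00 | 60.00 | 60.00 | 216000.00 | 216000.00
flange | 2160.00 | 60.00 | 129.00 | 129600.00 | 278640.00
Σ | 5760.00 |  |  | 345600.00 | 494640.00
x_c = 345600.00 / 5760.00 = 60.00 cm
y_c = 494640.00 / 5760.00 = 85.88 cm

x_c = 60.00 cm, y_c = 85.88 cm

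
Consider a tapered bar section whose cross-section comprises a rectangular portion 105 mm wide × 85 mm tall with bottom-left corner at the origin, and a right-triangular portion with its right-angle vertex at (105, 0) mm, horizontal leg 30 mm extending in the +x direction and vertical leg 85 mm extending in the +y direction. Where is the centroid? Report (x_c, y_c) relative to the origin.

x_c = 60.31 mm, y_c = 40.73 mm

rectangular portion: A = 105 × 85 = 8925.00, centroid at (52.50, 42.50).
triangular portion: A = ½·30·85 = 1275.00, centroid at (115.00, 28.33).
ΣA = 10200.00 mm²
ΣAx_c = (8925.00)(52.50) + (1275.00)(115.00) = 615187.50 mm³
ΣAy_c = (8925.00)(42.50) + (1275.00)(28.33) = 415437.50 mm³
x_c = 615187.50 / 10200.00 = 60.31 mm
y_c = 415437.50 / 10200.00 = 40.73 mm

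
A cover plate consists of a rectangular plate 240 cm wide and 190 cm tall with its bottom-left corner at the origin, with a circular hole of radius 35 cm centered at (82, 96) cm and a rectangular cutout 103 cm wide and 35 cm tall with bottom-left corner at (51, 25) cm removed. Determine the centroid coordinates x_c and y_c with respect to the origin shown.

plate: A = 240 × 190 = 45600.00, centroid at (120.00, 95.00).
hole 1: A = −π·35² = -3848.45, centroid at (82.00, 96.00).
hole 2: A = −(103 × 35) = -3605.00, centroid at (102.50, 42.50).
ΣA = 38146.55 cm², ΣAx_c = 4786914.52 cm³, ΣAy_c = 3809336.20 cm³.
x_c = 4786914.52/38146.55 = 125.49 cm; y_c = 3809336.20/38146.55 = 99.86 cm.

x_c = 125.49 cm, y_c = 99.86 cm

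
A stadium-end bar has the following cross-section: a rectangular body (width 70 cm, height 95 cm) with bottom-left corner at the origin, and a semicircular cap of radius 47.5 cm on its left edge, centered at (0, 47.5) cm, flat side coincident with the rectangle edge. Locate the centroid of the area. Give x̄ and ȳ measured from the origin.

x̄ = 15.82 cm, ȳ = 47.50 cm

rectangular body: A = 70 × 95 = 6650.00, centroid at (35.00, 47.50).
semicircular end: A = ½π·47.5² = 3544.11, centroid at (-20.16, 47.50).
ΣA = 10194.11 cm²
ΣAx̄ = (6650.00)(35.00) + (3544.11)(-20.16) = 161302.08 cm³
ΣAȳ = (6650.00)(47.50) + (3544.11)(47.50) = 484220.19 cm³
x̄ = 161302.08 / 10194.11 = 15.82 cm
ȳ = 484220.19 / 10194.11 = 47.50 cm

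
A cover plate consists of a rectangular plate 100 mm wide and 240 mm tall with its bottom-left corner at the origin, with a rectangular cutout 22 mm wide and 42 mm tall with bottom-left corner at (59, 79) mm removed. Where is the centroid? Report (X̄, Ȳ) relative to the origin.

plate: A = 100 × 240 = 24000.00, centroid at (50.00, 120.00).
hole: A = −(22 × 42) = -924.00, centroid at (70.00, 100.00).
ΣA = 23076.00 mm²
ΣAX̄ = (24000.00)(50.00) + (-924.00)(70.00) = 1135320.00 mm³
ΣAȲ = (24000.00)(120.00) + (-924.00)(100.00) = 2787600.00 mm³
X̄ = 1135320.00 / 23076.00 = 49.20 mm
Ȳ = 2787600.00 / 23076.00 = 120.80 mm

X̄ = 49.20 mm, Ȳ = 120.80 mm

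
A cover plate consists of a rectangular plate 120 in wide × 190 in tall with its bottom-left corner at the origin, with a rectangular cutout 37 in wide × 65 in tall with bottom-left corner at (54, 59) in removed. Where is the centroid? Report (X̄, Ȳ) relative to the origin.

X̄ = 58.53 in, Ȳ = 95.41 in

plate: A = 120 × 190 = 22800.00, centroid at (60.00, 95.00).
hole: A = −(37 × 65) = -2405.00, centroid at (72.50, 91.50).
ΣA = 20395.00 in²
ΣAX̄ = (22800.00)(60.00) + (-2405.00)(72.50) = 1193637.50 in³
ΣAȲ = (22800.00)(95.00) + (-2405.00)(91.50) = 1945942.50 in³
X̄ = 1193637.50 / 20395.00 = 58.53 in
Ȳ = 1945942.50 / 20395.00 = 95.41 in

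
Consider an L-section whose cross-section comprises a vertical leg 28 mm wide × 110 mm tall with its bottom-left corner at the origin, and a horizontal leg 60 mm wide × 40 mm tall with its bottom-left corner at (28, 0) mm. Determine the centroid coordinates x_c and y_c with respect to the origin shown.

x_c = 33.27 mm, y_c = 39.67 mm

Part | A | x̄ᵢ | ȳᵢ | A·x̄ᵢ | A·ȳᵢ
vertical leg | 3080.00 | 14.00 | 55.00 | 43120.00 | 169400.00
horizontal leg | 2400.00 | 58.00 | 20.00 | 139200.00 | 48000.00
Σ | 5480.00 |  |  | 182320.00 | 217400.00
x_c = 182320.00 / 5480.00 = 33.27 mm
y_c = 217400.00 / 5480.00 = 39.67 mm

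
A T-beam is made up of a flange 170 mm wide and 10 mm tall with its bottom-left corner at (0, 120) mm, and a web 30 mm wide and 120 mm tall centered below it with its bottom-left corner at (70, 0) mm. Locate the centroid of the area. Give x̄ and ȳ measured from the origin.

web: A = 30 × 120 = 3600.00, centroid at (85.00, 60.00).
flange: A = 170 × 10 = 1700.00, centroid at (85.00, 125.00).
ΣA = 5300.00 mm²
ΣAx̄ = (3600.00)(85.00) + (1700.00)(85.00) = 450500.00 mm³
ΣAȳ = (3600.00)(60.00) + (1700.00)(125.00) = 428500.00 mm³
x̄ = 450500.00 / 5300.00 = 85.00 mm
ȳ = 428500.00 / 5300.00 = 80.85 mm

x̄ = 85.00 mm, ȳ = 80.85 mm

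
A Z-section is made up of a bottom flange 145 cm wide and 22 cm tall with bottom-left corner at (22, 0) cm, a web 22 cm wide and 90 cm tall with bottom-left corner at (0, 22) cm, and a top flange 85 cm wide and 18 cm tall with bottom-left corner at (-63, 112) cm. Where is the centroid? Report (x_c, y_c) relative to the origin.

bottom flange: A = 145 × 22 = 3190.00, centroid at (94.50, 11.00).
web: A = 22 × 90 = 1980.00, centroid at (11.00, 67.00).
top flange: A = 85 × 18 = 1530.00, centroid at (-20.50, 121.00).
ΣA = 6700.00 cm², ΣAx_c = 291870.00 cm³, ΣAy_c = 352880.00 cm³.
x_c = 291870.00/6700.00 = 43.56 cm; y_c = 352880.00/6700.00 = 52.67 cm.

x_c = 43.56 cm, y_c = 52.67 cm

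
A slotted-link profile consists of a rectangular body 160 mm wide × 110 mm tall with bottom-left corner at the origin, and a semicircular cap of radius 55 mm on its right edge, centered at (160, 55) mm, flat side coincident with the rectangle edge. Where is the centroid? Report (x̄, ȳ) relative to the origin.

Part | A | x̄ᵢ | ȳᵢ | A·x̄ᵢ | A·ȳᵢ
rectangular body | 17600.00 | 80.00 | 55.00 | 1408000.00 | 968000.00
semicircular end | 4751.66 | 183.34 | 55.00 | 871182.09 | 261341.24
Σ | 22351.66 |  |  | 2279182.09 | 1229341.24
x̄ = 2279182.09 / 22351.66 = 101.97 mm
ȳ = 1229341.24 / 22351.66 = 55.00 mm

x̄ = 101.97 mm, ȳ = 55.00 mm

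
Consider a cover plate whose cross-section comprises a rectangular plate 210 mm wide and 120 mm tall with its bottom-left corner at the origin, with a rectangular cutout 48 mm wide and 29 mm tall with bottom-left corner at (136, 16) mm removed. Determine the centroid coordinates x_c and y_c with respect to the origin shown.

plate: A = 210 × 120 = 25200.00, centroid at (105.00, 60.00).
hole: A = −(48 × 29) = -1392.00, centroid at (160.00, 30.50).
ΣA = 23808.00 mm², ΣAx_c = 2423280.00 mm³, ΣAy_c = 1469544.00 mm³.
x_c = 2423280.00/23808.00 = 101.78 mm; y_c = 1469544.00/23808.00 = 61.72 mm.

x_c = 101.78 mm, y_c = 61.72 mm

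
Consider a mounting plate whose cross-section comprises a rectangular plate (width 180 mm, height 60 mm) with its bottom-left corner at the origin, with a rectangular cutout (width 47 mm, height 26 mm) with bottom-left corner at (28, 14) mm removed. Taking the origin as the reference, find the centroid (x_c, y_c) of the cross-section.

plate: A = 180 × 60 = 10800.00, centroid at (90.00, 30.00).
hole: A = −(47 × 26) = -1222.00, centroid at (51.50, 27.00).
ΣA = 9578.00 mm², ΣAx_c = 909067.00 mm³, ΣAy_c = 291006.00 mm³.
x_c = 909067.00/9578.00 = 94.91 mm; y_c = 291006.00/9578.00 = 30.38 mm.

x_c = 94.91 mm, y_c = 30.38 mm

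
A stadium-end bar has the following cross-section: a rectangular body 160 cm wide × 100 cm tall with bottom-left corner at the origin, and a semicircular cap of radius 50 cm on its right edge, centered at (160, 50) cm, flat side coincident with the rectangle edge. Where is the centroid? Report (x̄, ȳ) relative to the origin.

rectangular body: A = 160 × 100 = 16000.00, centroid at (80.00, 50.00).
semicircular end: A = ½π·50² = 3926.99, centroid at (181.22, 50.00).
ΣA = 19926.99 cm², ΣAx̄ = 1991651.86 cm³, ΣAȳ = 996349.54 cm³.
x̄ = 1991651.86/19926.99 = 99.95 cm; ȳ = 996349.54/19926.99 = 50.00 cm.

x̄ = 99.95 cm, ȳ = 50.00 cm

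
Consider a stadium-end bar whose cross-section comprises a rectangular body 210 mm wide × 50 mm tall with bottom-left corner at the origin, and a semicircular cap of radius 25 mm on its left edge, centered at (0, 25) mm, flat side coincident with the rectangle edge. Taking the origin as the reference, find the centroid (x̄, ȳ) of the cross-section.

rectangular body: A = 210 × 50 = 10500.00, centroid at (105.00, 25.00).
semicircular end: A = ½π·25² = 981.75, centroid at (-10.61, 25.00).
ΣA = 11481.75 mm²
ΣAx̄ = (10500.00)(105.00) + (981.75)(-10.61) = 1092083.33 mm³
ΣAȳ = (10500.00)(25.00) + (981.75)(25.00) = 287043.69 mm³
x̄ = 1092083.33 / 11481.75 = 95.11 mm
ȳ = 287043.69 / 11481.75 = 25.00 mm

x̄ = 95.11 mm, ȳ = 25.00 mm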